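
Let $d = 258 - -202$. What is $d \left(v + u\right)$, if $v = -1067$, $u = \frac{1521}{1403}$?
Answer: $- \frac{29909600}{61} \approx -4.9032 \cdot 10^{5}$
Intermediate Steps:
$u = \frac{1521}{1403}$ ($u = 1521 \cdot \frac{1}{1403} = \frac{1521}{1403} \approx 1.0841$)
$d = 460$ ($d = 258 + 202 = 460$)
$d \left(v + u\right) = 460 \left(-1067 + \frac{1521}{1403}\right) = 460 \left(- \frac{1495480}{1403}\right) = - \frac{29909600}{61}$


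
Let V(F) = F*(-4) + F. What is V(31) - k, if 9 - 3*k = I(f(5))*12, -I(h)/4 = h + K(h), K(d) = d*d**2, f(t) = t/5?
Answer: -128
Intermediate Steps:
f(t) = t/5 (f(t) = t*(1/5) = t/5)
K(d) = d**3
V(F) = -3*F (V(F) = -4*F + F = -3*F)
I(h) = -4*h - 4*h**3 (I(h) = -4*(h + h**3) = -4*h - 4*h**3)
k = 35 (k = 3 - 4*((1/5)*5)*(-1 - ((1/5)*5)**2)*12/3 = 3 - 4*1*(-1 - 1*1**2)*12/3 = 3 - 4*1*(-1 - 1*1)*12/3 = 3 - 4*1*(-1 - 1)*12/3 = 3 - 4*1*(-2)*12/3 = 3 - (-8)*12/3 = 3 - 1/3*(-96) = 3 + 32 = 35)
V(31) - k = -3*31 - 1*35 = -93 - 35 = -128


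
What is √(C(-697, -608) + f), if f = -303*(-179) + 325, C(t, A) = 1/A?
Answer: √1260600410/152 ≈ 233.59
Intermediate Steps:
f = 54562 (f = 54237 + 325 = 54562)
√(C(-697, -608) + f) = √(1/(-608) + 54562) = √(-1/608 + 54562) = √(33173695/608) = √1260600410/152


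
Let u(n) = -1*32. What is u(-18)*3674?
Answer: -117568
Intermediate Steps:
u(n) = -32
u(-18)*3674 = -32*3674 = -117568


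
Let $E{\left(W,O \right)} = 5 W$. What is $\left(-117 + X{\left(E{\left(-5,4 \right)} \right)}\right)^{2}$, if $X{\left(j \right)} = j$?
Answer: $20164$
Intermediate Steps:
$\left(-117 + X{\left(E{\left(-5,4 \right)} \right)}\right)^{2} = \left(-117 + 5 \left(-5\right)\right)^{2} = \left(-117 - 25\right)^{2} = \left(-142\right)^{2} = 20164$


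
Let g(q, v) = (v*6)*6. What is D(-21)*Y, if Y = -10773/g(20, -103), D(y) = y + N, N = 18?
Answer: -3591/412 ≈ -8.7160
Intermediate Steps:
g(q, v) = 36*v (g(q, v) = (6*v)*6 = 36*v)
D(y) = 18 + y (D(y) = y + 18 = 18 + y)
Y = 1197/412 (Y = -10773/(36*(-103)) = -10773/(-3708) = -10773*(-1/3708) = 1197/412 ≈ 2.9053)
D(-21)*Y = (18 - 21)*(1197/412) = -3*1197/412 = -3591/412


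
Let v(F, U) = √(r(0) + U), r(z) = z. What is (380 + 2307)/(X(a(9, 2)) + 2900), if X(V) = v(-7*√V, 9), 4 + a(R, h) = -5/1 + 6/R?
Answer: 2687/2903 ≈ 0.92559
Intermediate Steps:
v(F, U) = √U (v(F, U) = √(0 + U) = √U)
a(R, h) = -9 + 6/R (a(R, h) = -4 + (-5/1 + 6/R) = -4 + (-5*1 + 6/R) = -4 + (-5 + 6/R) = -9 + 6/R)
X(V) = 3 (X(V) = √9 = 3)
(380 + 2307)/(X(a(9, 2)) + 2900) = (380 + 2307)/(3 + 2900) = 2687/2903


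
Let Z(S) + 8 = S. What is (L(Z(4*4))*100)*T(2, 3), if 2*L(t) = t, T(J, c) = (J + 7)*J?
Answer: 7200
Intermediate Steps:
T(J, c) = J*(7 + J) (T(J, c) = (7 + J)*J = J*(7 + J))
Z(S) = -8 + S
L(t) = t/2
(L(Z(4*4))*100)*T(2, 3) = (((-8 + 4*4)/2)*100)*(2*(7 + 2)) = (((-8 + 16)/2)*100)*(2*9) = (((½)*8)*100)*18 = (4*100)*18 = 400*18 = 7200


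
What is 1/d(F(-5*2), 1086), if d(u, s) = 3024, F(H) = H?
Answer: 1/3024 ≈ 0.00033069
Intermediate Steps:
1/d(F(-5*2), 1086) = 1/3024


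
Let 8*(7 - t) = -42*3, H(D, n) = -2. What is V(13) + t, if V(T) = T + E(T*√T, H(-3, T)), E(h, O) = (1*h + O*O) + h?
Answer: 159/4 + 26*√13 ≈ 133.49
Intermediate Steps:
E(h, O) = O² + 2*h (E(h, O) = (h + O²) + h = O² + 2*h)
t = 91/4 (t = 7 - (-21)*3/4 = 7 - ⅛*(-126) = 7 + 63/4 = 91/4 ≈ 22.750)
V(T) = 4 + T + 2*T^(3/2) (V(T) = T + ((-2)² + 2*(T*√T)) = T + (4 + 2*T^(3/2)) = 4 + T + 2*T^(3/2))
V(13) + t = (4 + 13 + 2*13^(3/2)) + 91/4 = (4 + 13 + 2*(13*√13)) + 91/4 = (4 + 13 + 26*√13) + 91/4 = (17 + 26*√13) + 91/4 = 159/4 + 26*√13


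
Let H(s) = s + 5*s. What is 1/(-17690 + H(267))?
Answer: -1/16088 ≈ -6.2158e-5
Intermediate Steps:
H(s) = 6*s
1/(-17690 + H(267)) = 1/(-17690 + 6*267) = 1/(-17690 + 1602) = 1/(-16088) = -1/16088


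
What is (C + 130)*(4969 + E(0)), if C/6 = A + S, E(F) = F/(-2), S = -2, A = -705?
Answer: -20432528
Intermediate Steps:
E(F) = -F/2 (E(F) = F*(-½) = -F/2)
C = -4242 (C = 6*(-705 - 2) = 6*(-707) = -4242)
(C + 130)*(4969 + E(0)) = (-4242 + 130)*(4969 - ½*0) = -4112*(4969 + 0) = -4112*4969 = -20432528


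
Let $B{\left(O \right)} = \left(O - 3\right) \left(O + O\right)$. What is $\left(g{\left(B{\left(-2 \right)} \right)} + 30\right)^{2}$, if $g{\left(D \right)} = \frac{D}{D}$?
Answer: $961$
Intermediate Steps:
$B{\left(O \right)} = 2 O \left(-3 + O\right)$ ($B{\left(O \right)} = \left(-3 + O\right) 2 O = 2 O \left(-3 + O\right)$)
$g{\left(D \right)} = 1$
$\left(g{\left(B{\left(-2 \right)} \right)} + 30\right)^{2} = \left(1 + 30\right)^{2} = 31^{2} = 961$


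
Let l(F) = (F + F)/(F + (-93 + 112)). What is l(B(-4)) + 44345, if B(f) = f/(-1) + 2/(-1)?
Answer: 931249/21 ≈ 44345.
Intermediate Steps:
B(f) = -2 - f (B(f) = f*(-1) + 2*(-1) = -f - 2 = -2 - f)
l(F) = 2*F/(19 + F) (l(F) = (2*F)/(F + 19) = (2*F)/(19 + F) = 2*F/(19 + F))
l(B(-4)) + 44345 = 2*(-2 - 1*(-4))/(19 + (-2 - 1*(-4))) + 44345 = 2*(-2 + 4)/(19 + (-2 + 4)) + 44345 = 2*2/(19 + 2) + 44345 = 2*2/21 + 44345 = 2*2*(1/21) + 44345 = 4/21 + 44345 = 931249/21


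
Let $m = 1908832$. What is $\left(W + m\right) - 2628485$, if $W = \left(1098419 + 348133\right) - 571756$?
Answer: $155143$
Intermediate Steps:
$W = 874796$ ($W = 1446552 - 571756 = 874796$)
$\left(W + m\right) - 2628485 = \left(874796 + 1908832\right) - 2628485 = 2783628 - 2628485 = 155143$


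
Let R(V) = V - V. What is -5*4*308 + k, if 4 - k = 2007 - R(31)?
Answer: -8163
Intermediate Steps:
R(V) = 0
k = -2003 (k = 4 - (2007 - 1*0) = 4 - (2007 + 0) = 4 - 1*2007 = 4 - 2007 = -2003)
-5*4*308 + k = -5*4*308 - 2003 = -20*308 - 2003 = -6160 - 2003 = -8163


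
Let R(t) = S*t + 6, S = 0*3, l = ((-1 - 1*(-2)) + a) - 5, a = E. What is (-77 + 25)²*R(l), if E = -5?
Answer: 16224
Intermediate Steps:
a = -5
l = -9 (l = ((-1 - 1*(-2)) - 5) - 5 = ((-1 + 2) - 5) - 5 = (1 - 5) - 5 = -4 - 5 = -9)
S = 0
R(t) = 6 (R(t) = 0*t + 6 = 0 + 6 = 6)
(-77 + 25)²*R(l) = (-77 + 25)²*6 = (-52)²*6 = 2704*6 = 16224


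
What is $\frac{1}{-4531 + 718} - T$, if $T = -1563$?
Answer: $\frac{5959718}{3813} \approx 1563.0$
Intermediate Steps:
$\frac{1}{-4531 + 718} - T = \frac{1}{-4531 + 718} - -1563 = \frac{1}{-3813} + 1563 = - \frac{1}{3813} + 1563 = \frac{5959718}{3813}$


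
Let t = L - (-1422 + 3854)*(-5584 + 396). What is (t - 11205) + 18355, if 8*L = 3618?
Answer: 50499273/4 ≈ 1.2625e+7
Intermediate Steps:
L = 1809/4 (L = (⅛)*3618 = 1809/4 ≈ 452.25)
t = 50470673/4 (t = 1809/4 - (-1422 + 3854)*(-5584 + 396) = 1809/4 - 2432*(-5188) = 1809/4 - 1*(-12617216) = 1809/4 + 12617216 = 50470673/4 ≈ 1.2618e+7)
(t - 11205) + 18355 = (50470673/4 - 11205) + 18355 = 50425853/4 + 18355 = 50499273/4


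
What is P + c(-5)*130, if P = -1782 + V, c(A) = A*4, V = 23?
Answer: -4359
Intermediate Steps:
c(A) = 4*A
P = -1759 (P = -1782 + 23 = -1759)
P + c(-5)*130 = -1759 + (4*(-5))*130 = -1759 - 20*130 = -1759 - 2600 = -4359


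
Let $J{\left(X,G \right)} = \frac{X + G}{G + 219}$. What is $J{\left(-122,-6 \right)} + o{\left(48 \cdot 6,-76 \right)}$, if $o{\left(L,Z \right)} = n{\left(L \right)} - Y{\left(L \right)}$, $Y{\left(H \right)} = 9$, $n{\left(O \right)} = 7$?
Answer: $- \frac{554}{213} \approx -2.6009$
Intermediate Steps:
$J{\left(X,G \right)} = \frac{G + X}{219 + G}$
$o{\left(L,Z \right)} = -2$ ($o{\left(L,Z \right)} = 7 - 9 = -2$)
$J{\left(-122,-6 \right)} + o{\left(48 \cdot 6,-76 \right)} = \frac{-6 - 122}{219 - 6} - 2 = \frac{1}{213} \left(-128\right) - 2 = - \frac{128}{213} - 2 = - \frac{554}{213}$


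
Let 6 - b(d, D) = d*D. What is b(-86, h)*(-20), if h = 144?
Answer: -247800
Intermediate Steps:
b(d, D) = 6 - D*d (b(d, D) = 6 - d*D = 6 - D*d)
b(-86, h)*(-20) = (6 - 1*144*(-86))*(-20) = (6 + 12384)*(-20) = 12390*(-20) = -247800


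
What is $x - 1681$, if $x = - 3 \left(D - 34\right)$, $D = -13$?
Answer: $-1540$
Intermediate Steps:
$x = 141$ ($x = - 3 \left(-13 - 34\right) = \left(-3\right) \left(-47\right) = 141$)
$x - 1681 = 141 - 1681 = -1540$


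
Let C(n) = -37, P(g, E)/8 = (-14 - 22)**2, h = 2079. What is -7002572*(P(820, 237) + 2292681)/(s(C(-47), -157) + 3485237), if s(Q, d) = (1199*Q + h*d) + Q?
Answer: -474331365942/91601 ≈ -5.1782e+6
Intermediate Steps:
P(g, E) = 10368 (P(g, E) = 8*(-14 - 22)**2 = 8*(-36)**2 = 8*1296 = 10368)
s(Q, d) = 1200*Q + 2079*d (s(Q, d) = (1199*Q + 2079*d) + Q = 1200*Q + 2079*d)
-7002572*(P(820, 237) + 2292681)/(s(C(-47), -157) + 3485237) = -7002572*(10368 + 2292681)/((1200*(-37) + 2079*(-157)) + 3485237) = -7002572*2303049/((-44400 - 326403) + 3485237) = -7002572*2303049/(-370803 + 3485237) = -7002572/(3114434*(1/2303049)) = -7002572/3114434/2303049 = -7002572*2303049/3114434 = -474331365942/91601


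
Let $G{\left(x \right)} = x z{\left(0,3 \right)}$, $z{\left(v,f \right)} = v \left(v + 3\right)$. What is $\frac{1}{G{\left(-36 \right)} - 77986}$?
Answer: $- \frac{1}{77986} \approx -1.2823 \cdot 10^{-5}$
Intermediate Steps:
$z{\left(v,f \right)} = v \left(3 + v\right)$
$G{\left(x \right)} = 0$ ($G{\left(x \right)} = x 0 \left(3 + 0\right) = x 0 \cdot 3 = x 0 = 0$)
$\frac{1}{G{\left(-36 \right)} - 77986} = \frac{1}{0 - 77986} = \frac{1}{-77986} = - \frac{1}{77986}$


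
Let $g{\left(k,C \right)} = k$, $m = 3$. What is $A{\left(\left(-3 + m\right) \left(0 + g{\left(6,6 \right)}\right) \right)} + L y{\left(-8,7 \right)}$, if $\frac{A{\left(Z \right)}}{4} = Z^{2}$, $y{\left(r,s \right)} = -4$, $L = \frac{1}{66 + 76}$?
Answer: $- \frac{2}{71} \approx -0.028169$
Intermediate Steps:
$L = \frac{1}{142} \approx 0.0070423$
$A{\left(Z \right)} = 4 Z^{2}$
$A{\left(\left(-3 + m\right) \left(0 + g{\left(6,6 \right)}\right) \right)} + L y{\left(-8,7 \right)} = 4 \left(\left(-3 + 3\right) \left(0 + 6\right)\right)^{2} + \frac{1}{142} \left(-4\right) = 4 \left(0 \cdot 6\right)^{2} - \frac{2}{71} = 4 \cdot 0^{2} - \frac{2}{71} = 4 \cdot 0 - \frac{2}{71} = 0 - \frac{2}{71} = - \frac{2}{71}$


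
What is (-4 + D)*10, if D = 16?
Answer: 120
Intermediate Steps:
(-4 + D)*10 = (-4 + 16)*10 = 12*10 = 120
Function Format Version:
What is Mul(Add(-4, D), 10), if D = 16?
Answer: 120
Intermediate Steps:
Mul(Add(-4, D), 10) = Mul(Add(-4, 16), 10) = Mul(12, 10) = 120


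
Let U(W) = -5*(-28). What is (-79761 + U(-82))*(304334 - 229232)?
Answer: -5979696342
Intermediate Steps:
U(W) = 140
(-79761 + U(-82))*(304334 - 229232) = (-79761 + 140)*(304334 - 229232) = -79621*75102 = -5979696342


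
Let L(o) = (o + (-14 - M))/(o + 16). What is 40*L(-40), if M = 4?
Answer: 290/3 ≈ 96.667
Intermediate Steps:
L(o) = (-18 + o)/(16 + o) (L(o) = (o + (-14 - 1*4))/(o + 16) = (o + (-14 - 4))/(16 + o) = (o - 18)/(16 + o) = (-18 + o)/(16 + o))
40*L(-40) = 40*((-18 - 40)/(16 - 40)) = 40*(-58/(-24)) = 40*(-1/24*(-58)) = 40*(29/12) = 290/3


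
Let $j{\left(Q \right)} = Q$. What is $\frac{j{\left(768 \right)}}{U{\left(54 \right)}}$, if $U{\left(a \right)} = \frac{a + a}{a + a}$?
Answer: $768$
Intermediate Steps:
$U{\left(a \right)} = 1$ ($U{\left(a \right)} = \frac{2 a}{2 a} = 2 a \frac{1}{2 a} = 1$)
$\frac{j{\left(768 \right)}}{U{\left(54 \right)}} = \frac{768}{1} = 768 \cdot 1 = 768$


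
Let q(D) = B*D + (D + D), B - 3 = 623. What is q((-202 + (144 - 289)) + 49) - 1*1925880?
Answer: -2113024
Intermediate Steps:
B = 626 (B = 3 + 623 = 626)
q(D) = 628*D (q(D) = 626*D + (D + D) = 626*D + 2*D = 628*D)
q((-202 + (144 - 289)) + 49) - 1*1925880 = 628*((-202 + (144 - 289)) + 49) - 1*1925880 = 628*((-202 - 145) + 49) - 1925880 = 628*(-347 + 49) - 1925880 = 628*(-298) - 1925880 = -187144 - 1925880 = -2113024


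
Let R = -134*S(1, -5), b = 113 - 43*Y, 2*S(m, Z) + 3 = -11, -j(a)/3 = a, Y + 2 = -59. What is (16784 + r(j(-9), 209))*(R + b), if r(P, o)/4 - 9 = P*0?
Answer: 61796680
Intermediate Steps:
Y = -61 (Y = -2 - 59 = -61)
j(a) = -3*a
r(P, o) = 36 (r(P, o) = 36 + 4*(P*0) = 36 + 4*0 = 36 + 0 = 36)
S(m, Z) = -7 (S(m, Z) = -3/2 + (1/2)*(-11) = -3/2 - 11/2 = -7)
b = 2736 (b = 113 - 43*(-61) = 113 + 2623 = 2736)
R = 938 (R = -134*(-7) = 938)
(16784 + r(j(-9), 209))*(R + b) = (16784 + 36)*(938 + 2736) = 16820*3674 = 61796680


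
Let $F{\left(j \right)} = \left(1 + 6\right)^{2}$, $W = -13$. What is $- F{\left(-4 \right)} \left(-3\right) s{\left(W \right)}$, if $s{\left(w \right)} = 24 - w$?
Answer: $5439$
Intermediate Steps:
$F{\left(j \right)} = 49$ ($F{\left(j \right)} = 7^{2} = 49$)
$- F{\left(-4 \right)} \left(-3\right) s{\left(W \right)} = \left(-1\right) 49 \left(-3\right) \left(24 - -13\right) = \left(-49\right) \left(-3\right) \left(24 + 13\right) = 147 \cdot 37 = 5439$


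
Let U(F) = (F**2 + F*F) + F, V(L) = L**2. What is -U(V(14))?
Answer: -77028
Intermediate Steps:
U(F) = F + 2*F**2 (U(F) = (F**2 + F**2) + F = 2*F**2 + F = F + 2*F**2)
-U(V(14)) = -14**2*(1 + 2*14**2) = -196*(1 + 2*196) = -196*(1 + 392) = -196*393 = -1*77028 = -77028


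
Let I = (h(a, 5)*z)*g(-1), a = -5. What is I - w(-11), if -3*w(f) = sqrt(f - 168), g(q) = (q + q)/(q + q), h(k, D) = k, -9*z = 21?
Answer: 35/3 + I*sqrt(179)/3 ≈ 11.667 + 4.4597*I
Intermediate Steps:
z = -7/3 (z = -1/9*21 = -7/3 ≈ -2.3333)
g(q) = 1 (g(q) = (2*q)/((2*q)) = (2*q)*(1/(2*q)) = 1)
w(f) = -sqrt(-168 + f)/3 (w(f) = -sqrt(f - 168)/3 = -sqrt(-168 + f)/3)
I = 35/3 (I = -5*(-7/3)*1 = (35/3)*1 = 35/3 ≈ 11.667)
I - w(-11) = 35/3 - (-1)*sqrt(-168 - 11)/3 = 35/3 - (-1)*sqrt(-179)/3 = 35/3 - (-1)*I*sqrt(179)/3 = 35/3 + I*sqrt(179)/3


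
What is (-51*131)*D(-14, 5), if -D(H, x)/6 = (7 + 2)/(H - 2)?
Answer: -180387/8 ≈ -22548.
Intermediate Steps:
D(H, x) = -54/(-2 + H) (D(H, x) = -6*(7 + 2)/(H - 2) = -54/(-2 + H))
(-51*131)*D(-14, 5) = (-51*131)*(-54/(-2 - 14)) = -(-360774)/(-16) = -(-360774)*(-1)/16 = -6681*27/8 = -180387/8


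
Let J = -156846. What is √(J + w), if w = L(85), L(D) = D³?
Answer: √457279 ≈ 676.22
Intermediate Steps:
w = 614125 (w = 85³ = 614125)
√(J + w) = √(-156846 + 614125) = √457279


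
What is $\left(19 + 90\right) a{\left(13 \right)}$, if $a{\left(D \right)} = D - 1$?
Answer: $1308$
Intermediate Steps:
$a{\left(D \right)} = -1 + D$ ($a{\left(D \right)} = D - 1 = -1 + D$)
$\left(19 + 90\right) a{\left(13 \right)} = \left(19 + 90\right) \left(-1 + 13\right) = 109 \cdot 12 = 1308$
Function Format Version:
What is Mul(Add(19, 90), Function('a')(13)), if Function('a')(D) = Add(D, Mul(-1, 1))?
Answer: 1308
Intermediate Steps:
Function('a')(D) = Add(-1, D) (Function('a')(D) = Add(D, -1) = Add(-1, D))
Mul(Add(19, 90), Function('a')(13)) = Mul(Add(19, 90), Add(-1, 13)) = Mul(109, 12) = 1308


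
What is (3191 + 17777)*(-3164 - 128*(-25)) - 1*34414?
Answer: 720434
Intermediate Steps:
(3191 + 17777)*(-3164 - 128*(-25)) - 1*34414 = 20968*(-3164 + 3200) - 34414 = 20968*36 - 34414 = 754848 - 34414 = 720434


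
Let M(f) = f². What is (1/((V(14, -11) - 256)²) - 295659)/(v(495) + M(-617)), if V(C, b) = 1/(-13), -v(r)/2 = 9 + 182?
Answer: -3276564291650/4214653827987 ≈ -0.77742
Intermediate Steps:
v(r) = -382 (v(r) = -2*(9 + 182) = -2*191 = -382)
V(C, b) = -1/13
(1/((V(14, -11) - 256)²) - 295659)/(v(495) + M(-617)) = (1/((-1/13 - 256)²) - 295659)/(-382 + (-617)²) = (1/((-3329/13)²) - 295659)/(-382 + 380689) = (1/(11082241/169) - 295659)/380307 = (169/11082241 - 295659)*(1/380307) = -3276564291650/11082241*1/380307 = -3276564291650/4214653827987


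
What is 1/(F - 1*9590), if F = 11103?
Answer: 1/1513 ≈ 0.00066094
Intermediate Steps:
1/(F - 1*9590) = 1/(11103 - 1*9590) = 1/(11103 - 9590) = 1/1513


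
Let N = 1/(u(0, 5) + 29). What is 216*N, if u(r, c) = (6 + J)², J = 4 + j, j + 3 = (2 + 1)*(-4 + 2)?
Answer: 36/5 ≈ 7.2000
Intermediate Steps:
j = -9 (j = -3 + (2 + 1)*(-4 + 2) = -3 + 3*(-2) = -3 - 6 = -9)
J = -5 (J = 4 - 9 = -5)
u(r, c) = 1 (u(r, c) = (6 - 5)² = 1² = 1)
N = 1/30 (N = 1/(1 + 29) = 1/30 ≈ 0.033333)
216*N = 216*(1/30) = 36/5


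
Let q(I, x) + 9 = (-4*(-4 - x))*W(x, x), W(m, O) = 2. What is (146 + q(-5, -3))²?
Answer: 21025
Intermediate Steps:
q(I, x) = 23 + 8*x (q(I, x) = -9 - 4*(-4 - x)*2 = -9 + (16 + 4*x)*2 = -9 + (32 + 8*x) = 23 + 8*x)
(146 + q(-5, -3))² = (146 + (23 + 8*(-3)))² = (146 + (23 - 24))² = (146 - 1)² = 145² = 21025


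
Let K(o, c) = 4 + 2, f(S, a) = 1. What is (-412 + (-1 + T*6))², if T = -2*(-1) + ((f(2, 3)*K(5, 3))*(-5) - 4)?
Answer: 366025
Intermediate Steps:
K(o, c) = 6
T = -32 (T = -2*(-1) + ((1*6)*(-5) - 4) = 2 + (6*(-5) - 4) = 2 + (-30 - 4) = 2 - 34 = -32)
(-412 + (-1 + T*6))² = (-412 + (-1 - 32*6))² = (-412 + (-1 - 192))² = (-412 - 193)² = (-605)² = 366025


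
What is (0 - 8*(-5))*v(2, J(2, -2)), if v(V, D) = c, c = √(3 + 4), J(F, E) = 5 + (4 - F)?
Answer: 40*√7 ≈ 105.83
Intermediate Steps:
J(F, E) = 9 - F
c = √7 ≈ 2.6458
v(V, D) = √7
(0 - 8*(-5))*v(2, J(2, -2)) = (0 - 8*(-5))*√7 = (0 + 40)*√7 = 40*√7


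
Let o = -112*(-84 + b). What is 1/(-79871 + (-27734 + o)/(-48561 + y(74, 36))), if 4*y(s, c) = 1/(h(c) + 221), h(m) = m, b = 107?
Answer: -49920707/3987185630117 ≈ -1.2520e-5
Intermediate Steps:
o = -2576 (o = -112*(-84 + 107) = -112*23 = -2576)
y(s, c) = 1/(4*(221 + c)) (y(s, c) = 1/(4*(c + 221)) = 1/(4*(221 + c)))
1/(-79871 + (-27734 + o)/(-48561 + y(74, 36))) = 1/(-79871 + (-27734 - 2576)/(-48561 + 1/(4*(221 + 36)))) = 1/(-79871 - 30310/(-48561 + (1/4)/257)) = 1/(-79871 - 30310/(-48561 + (1/4)*(1/257))) = 1/(-79871 - 30310/(-48561 + 1/1028)) = 1/(-79871 - 30310/(-49920707/1028)) = 1/(-79871 - 30310*(-1028/49920707)) = 1/(-79871 + 31158680/49920707) = 1/(-3987185630117/49920707) = -49920707/3987185630117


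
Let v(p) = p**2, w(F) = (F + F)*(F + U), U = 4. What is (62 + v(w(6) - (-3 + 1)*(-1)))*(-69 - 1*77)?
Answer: -2041956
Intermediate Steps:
w(F) = 2*F*(4 + F) (w(F) = (F + F)*(F + 4) = (2*F)*(4 + F) = 2*F*(4 + F))
(62 + v(w(6) - (-3 + 1)*(-1)))*(-69 - 1*77) = (62 + (2*6*(4 + 6) - (-3 + 1)*(-1))**2)*(-69 - 1*77) = (62 + (2*6*10 - (-2)*(-1))**2)*(-69 - 77) = (62 + (120 - 1*2)**2)*(-146) = (62 + (120 - 2)**2)*(-146) = (62 + 118**2)*(-146) = (62 + 13924)*(-146) = 13986*(-146) = -2041956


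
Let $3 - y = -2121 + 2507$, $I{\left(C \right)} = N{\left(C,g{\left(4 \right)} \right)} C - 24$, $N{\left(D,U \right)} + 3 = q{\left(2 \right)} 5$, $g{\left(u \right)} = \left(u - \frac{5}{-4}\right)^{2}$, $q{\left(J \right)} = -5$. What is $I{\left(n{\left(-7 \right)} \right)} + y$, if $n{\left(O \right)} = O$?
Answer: $-211$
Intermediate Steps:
$g{\left(u \right)} = \left(\frac{5}{4} + u\right)^{2}$ ($g{\left(u \right)} = \left(u - - \frac{5}{4}\right)^{2} = \left(u + \frac{5}{4}\right)^{2} = \left(\frac{5}{4} + u\right)^{2}$)
$N{\left(D,U \right)} = -28$ ($N{\left(D,U \right)} = -3 - 25 = -28$)
$I{\left(C \right)} = -24 - 28 C$ ($I{\left(C \right)} = - 28 C - 24 = -24 - 28 C$)
$y = -383$ ($y = 3 - \left(-2121 + 2507\right) = 3 - 386 = -383$)
$I{\left(n{\left(-7 \right)} \right)} + y = \left(-24 - -196\right) - 383 = \left(-24 + 196\right) - 383 = 172 - 383 = -211$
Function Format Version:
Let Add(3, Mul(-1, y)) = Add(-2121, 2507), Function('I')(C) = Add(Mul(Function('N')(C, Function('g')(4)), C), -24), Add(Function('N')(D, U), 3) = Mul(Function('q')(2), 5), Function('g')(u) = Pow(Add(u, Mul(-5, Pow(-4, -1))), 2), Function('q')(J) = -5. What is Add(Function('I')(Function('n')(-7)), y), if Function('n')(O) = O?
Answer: -211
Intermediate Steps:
Function('g')(u) = Pow(Add(Rational(5, 4), u), 2) (Function('g')(u) = Pow(Add(u, Mul(-5, Rational(-1, 4))), 2) = Pow(Add(u, Rational(5, 4)), 2) = Pow(Add(Rational(5, 4), u), 2))
Function('N')(D, U) = -28 (Function('N')(D, U) = Add(-3, Mul(-5, 5)) = Add(-3, -25) = -28)
Function('I')(C) = Add(-24, Mul(-28, C)) (Function('I')(C) = Add(Mul(-28, C), -24) = Add(-24, Mul(-28, C)))
y = -383 (y = Add(3, Mul(-1, Add(-2121, 2507))) = Add(3, Mul(-1, 386)) = Add(3, -386) = -383)
Add(Function('I')(Function('n')(-7)), y) = Add(Add(-24, Mul(-28, -7)), -383) = Add(Add(-24, 196), -383) = Add(172, -383) = -211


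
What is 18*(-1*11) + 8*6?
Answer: -150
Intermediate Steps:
18*(-1*11) + 8*6 = 18*(-11) + 48 = -198 + 48 = -150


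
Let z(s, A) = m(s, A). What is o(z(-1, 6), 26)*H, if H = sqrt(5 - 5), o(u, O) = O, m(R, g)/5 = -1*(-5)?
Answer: 0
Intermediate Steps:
m(R, g) = 25 (m(R, g) = 5*(-1*(-5)) = 5*5 = 25)
z(s, A) = 25
H = 0 (H = sqrt(0) = 0)
o(z(-1, 6), 26)*H = 26*0 = 0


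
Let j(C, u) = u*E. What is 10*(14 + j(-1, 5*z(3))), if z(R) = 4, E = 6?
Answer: 1340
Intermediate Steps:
j(C, u) = 6*u (j(C, u) = u*6 = 6*u)
10*(14 + j(-1, 5*z(3))) = 10*(14 + 6*(5*4)) = 10*(14 + 6*20) = 10*(14 + 120) = 10*134 = 1340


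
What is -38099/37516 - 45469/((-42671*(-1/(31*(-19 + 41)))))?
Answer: -1164991555157/1600845236 ≈ -727.74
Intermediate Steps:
-38099/37516 - 45469/((-42671*(-1/(31*(-19 + 41))))) = -38099*1/37516 - 45469/((-42671/((-31*22)))) = -38099/37516 - 45469/((-42671/(-682))) = -38099/37516 - 45469/((-42671*(-1/682))) = -38099/37516 - 45469/42671/682 = -38099/37516 - 45469*682/42671 = -38099/37516 - 31009858/42671 = -1164991555157/1600845236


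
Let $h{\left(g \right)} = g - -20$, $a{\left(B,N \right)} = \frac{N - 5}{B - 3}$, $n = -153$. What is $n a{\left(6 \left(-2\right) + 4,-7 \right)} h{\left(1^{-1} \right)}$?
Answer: $- \frac{38556}{11} \approx -3505.1$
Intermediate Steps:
$a{\left(B,N \right)} = \frac{-5 + N}{-3 + B}$
$h{\left(g \right)} = 20 + g$ ($h{\left(g \right)} = g + 20 = 20 + g$)
$n a{\left(6 \left(-2\right) + 4,-7 \right)} h{\left(1^{-1} \right)} = - 153 \frac{-5 - 7}{-3 + \left(6 \left(-2\right) + 4\right)} \left(20 + 1^{-1}\right) = - 153 \frac{1}{-3 + \left(-12 + 4\right)} \left(-12\right) \left(20 + 1\right) = - 153 \frac{1}{-3 - 8} \left(-12\right) 21 = - 153 \frac{1}{-11} \left(-12\right) 21 = - 153 \left(- \frac{1}{11}\right) \left(-12\right) 21 = - 153 \cdot \frac{12}{11} \cdot 21 = \left(-153\right) \frac{252}{11} = - \frac{38556}{11}$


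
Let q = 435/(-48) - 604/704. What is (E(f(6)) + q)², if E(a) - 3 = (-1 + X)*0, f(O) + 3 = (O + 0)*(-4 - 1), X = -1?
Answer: 370881/7744 ≈ 47.893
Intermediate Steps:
f(O) = -3 - 5*O (f(O) = -3 + (O + 0)*(-4 - 1) = -3 + O*(-5) = -3 - 5*O)
q = -873/88 (q = 435*(-1/48) - 604*1/704 = -145/16 - 151/176 = -873/88 ≈ -9.9205)
E(a) = 3 (E(a) = 3 + (-1 - 1)*0 = 3 - 2*0 = 3 + 0 = 3)
(E(f(6)) + q)² = (3 - 873/88)² = (-609/88)² = 370881/7744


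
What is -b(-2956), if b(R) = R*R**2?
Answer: 25829338816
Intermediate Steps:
b(R) = R**3
-b(-2956) = -1*(-2956)**3 = -1*(-25829338816) = 25829338816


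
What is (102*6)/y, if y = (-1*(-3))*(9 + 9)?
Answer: 34/3 ≈ 11.333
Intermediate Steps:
y = 54 (y = 3*18 = 54)
(102*6)/y = (102*6)/54 = 612*(1/54) = 34/3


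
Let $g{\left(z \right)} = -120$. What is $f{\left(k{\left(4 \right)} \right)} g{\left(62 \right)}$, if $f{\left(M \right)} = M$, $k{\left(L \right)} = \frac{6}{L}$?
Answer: $-180$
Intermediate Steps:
$f{\left(k{\left(4 \right)} \right)} g{\left(62 \right)} = \frac{6}{4} \left(-120\right) = 6 \cdot \frac{1}{4} \left(-120\right) = \frac{3}{2} \left(-120\right) = -180$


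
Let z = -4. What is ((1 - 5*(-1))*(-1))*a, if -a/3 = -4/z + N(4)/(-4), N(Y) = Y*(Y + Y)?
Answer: -126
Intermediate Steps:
N(Y) = 2*Y**2 (N(Y) = Y*(2*Y) = 2*Y**2)
a = 21 (a = -3*(-4/(-4) + (2*4**2)/(-4)) = -3*(-4*(-1/4) + (2*16)*(-1/4)) = -3*(1 + 32*(-1/4)) = -3*(1 - 8) = -3*(-7) = 21)
((1 - 5*(-1))*(-1))*a = ((1 - 5*(-1))*(-1))*21 = ((1 + 5)*(-1))*21 = (6*(-1))*21 = -6*21 = -126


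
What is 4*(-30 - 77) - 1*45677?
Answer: -46105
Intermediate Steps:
4*(-30 - 77) - 1*45677 = 4*(-107) - 45677 = -428 - 45677 = -46105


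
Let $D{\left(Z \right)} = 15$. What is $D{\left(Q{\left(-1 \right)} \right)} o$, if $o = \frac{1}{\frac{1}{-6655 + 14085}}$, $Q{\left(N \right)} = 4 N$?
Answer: $111450$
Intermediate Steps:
$o = 7430$ ($o = \frac{1}{\frac{1}{7430}} = 7430$)
$D{\left(Q{\left(-1 \right)} \right)} o = 15 \cdot 7430 = 111450$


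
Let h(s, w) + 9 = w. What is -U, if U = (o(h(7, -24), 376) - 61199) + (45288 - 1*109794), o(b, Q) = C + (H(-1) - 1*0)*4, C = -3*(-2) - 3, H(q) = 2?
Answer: 125694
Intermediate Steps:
h(s, w) = -9 + w
C = 3 (C = 6 - 3 = 3)
o(b, Q) = 11 (o(b, Q) = 3 + (2 - 1*0)*4 = 3 + (2 + 0)*4 = 3 + 2*4 = 3 + 8 = 11)
U = -125694 (U = (11 - 61199) + (45288 - 1*109794) = -61188 + (45288 - 109794) = -61188 - 64506 = -125694)
-U = -1*(-125694) = 125694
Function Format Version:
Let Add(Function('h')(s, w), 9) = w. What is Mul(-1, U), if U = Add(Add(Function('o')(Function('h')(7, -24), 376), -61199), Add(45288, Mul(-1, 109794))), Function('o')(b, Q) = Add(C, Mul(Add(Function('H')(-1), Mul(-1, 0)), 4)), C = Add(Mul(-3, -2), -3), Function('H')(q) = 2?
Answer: 125694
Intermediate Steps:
Function('h')(s, w) = Add(-9, w)
C = 3 (C = Add(6, -3) = 3)
Function('o')(b, Q) = 11 (Function('o')(b, Q) = Add(3, Mul(Add(2, Mul(-1, 0)), 4)) = Add(3, Mul(Add(2, 0), 4)) = Add(3, Mul(2, 4)) = Add(3, 8) = 11)
U = -125694 (U = Add(Add(11, -61199), Add(45288, Mul(-1, 109794))) = Add(-61188, Add(45288, -109794)) = Add(-61188, -64506) = -125694)
Mul(-1, U) = Mul(-1, -125694) = 125694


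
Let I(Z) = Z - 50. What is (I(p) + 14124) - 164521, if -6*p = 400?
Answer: -451541/3 ≈ -1.5051e+5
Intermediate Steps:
p = -200/3 (p = -⅙*400 = -200/3 ≈ -66.667)
I(Z) = -50 + Z
(I(p) + 14124) - 164521 = ((-50 - 200/3) + 14124) - 164521 = (-350/3 + 14124) - 164521 = 42022/3 - 164521 = -451541/3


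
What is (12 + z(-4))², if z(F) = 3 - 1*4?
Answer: 121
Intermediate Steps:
z(F) = -1 (z(F) = 3 - 4 = -1)
(12 + z(-4))² = (12 - 1)² = 11² = 121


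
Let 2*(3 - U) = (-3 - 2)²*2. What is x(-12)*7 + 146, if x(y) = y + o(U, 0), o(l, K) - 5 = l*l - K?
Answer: 3485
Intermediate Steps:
U = -22 (U = 3 - (-3 - 2)²*2/2 = 3 - (-5)²*2/2 = 3 - 25*2/2 = 3 - ½*50 = 3 - 25 = -22)
o(l, K) = 5 + l² - K (o(l, K) = 5 + (l*l - K) = 5 + (l² - K) = 5 + l² - K)
x(y) = 489 + y (x(y) = y + (5 + (-22)² - 1*0) = y + (5 + 484 + 0) = y + 489 = 489 + y)
x(-12)*7 + 146 = (489 - 12)*7 + 146 = 477*7 + 146 = 3339 + 146 = 3485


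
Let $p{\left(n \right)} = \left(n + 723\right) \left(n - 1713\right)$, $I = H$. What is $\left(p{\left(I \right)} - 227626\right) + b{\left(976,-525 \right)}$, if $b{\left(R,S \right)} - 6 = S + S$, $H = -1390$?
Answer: $1841031$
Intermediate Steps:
$b{\left(R,S \right)} = 6 + 2 S$ ($b{\left(R,S \right)} = 6 + \left(S + S\right) = 6 + 2 S$)
$I = -1390$
$p{\left(n \right)} = \left(-1713 + n\right) \left(723 + n\right)$ ($p{\left(n \right)} = \left(723 + n\right) \left(-1713 + n\right) = \left(-1713 + n\right) \left(723 + n\right)$)
$\left(p{\left(I \right)} - 227626\right) + b{\left(976,-525 \right)} = \left(\left(-1238499 + \left(-1390\right)^{2} - -1376100\right) - 227626\right) + \left(6 + 2 \left(-525\right)\right) = \left(\left(-1238499 + 1932100 + 1376100\right) - 227626\right) + \left(6 - 1050\right) = \left(2069701 - 227626\right) - 1044 = 1842075 - 1044 = 1841031$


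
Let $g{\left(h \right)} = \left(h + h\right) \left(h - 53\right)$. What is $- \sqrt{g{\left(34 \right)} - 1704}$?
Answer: $- 2 i \sqrt{749} \approx - 54.736 i$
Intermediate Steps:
$g{\left(h \right)} = 2 h \left(-53 + h\right)$
$- \sqrt{g{\left(34 \right)} - 1704} = - \sqrt{2 \cdot 34 \left(-53 + 34\right) - 1704} = - \sqrt{2 \cdot 34 \left(-19\right) - 1704} = - \sqrt{-1292 - 1704} = - \sqrt{-2996} = - 2 i \sqrt{749}$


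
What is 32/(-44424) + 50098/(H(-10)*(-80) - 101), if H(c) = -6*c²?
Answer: 278002598/265983147 ≈ 1.0452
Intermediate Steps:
32/(-44424) + 50098/(H(-10)*(-80) - 101) = 32/(-44424) + 50098/(-6*(-10)²*(-80) - 101) = 32*(-1/44424) + 50098/(-6*100*(-80) - 101) = -4/5553 + 50098/(-600*(-80) - 101) = -4/5553 + 50098/(48000 - 101) = -4/5553 + 50098/47899 = 278002598/265983147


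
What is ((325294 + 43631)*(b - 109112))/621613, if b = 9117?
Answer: -36890655375/621613 ≈ -59347.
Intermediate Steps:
((325294 + 43631)*(b - 109112))/621613 = ((325294 + 43631)*(9117 - 109112))/621613 = (368925*(-99995))*(1/621613) = -36890655375*1/621613 = -36890655375/621613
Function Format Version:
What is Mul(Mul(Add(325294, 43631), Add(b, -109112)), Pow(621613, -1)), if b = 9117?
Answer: Rational(-36890655375, 621613) ≈ -59347.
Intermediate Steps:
Mul(Mul(Add(325294, 43631), Add(b, -109112)), Pow(621613, -1)) = Mul(Mul(Add(325294, 43631), Add(9117, -109112)), Pow(621613, -1)) = Mul(Mul(368925, -99995), Rational(1, 621613)) = Mul(-36890655375, Rational(1, 621613)) = Rational(-36890655375, 621613)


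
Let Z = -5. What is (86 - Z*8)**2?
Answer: 15876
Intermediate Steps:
(86 - Z*8)**2 = (86 - (-5)*8)**2 = (86 - 1*(-40))**2 = (86 + 40)**2 = 126**2 = 15876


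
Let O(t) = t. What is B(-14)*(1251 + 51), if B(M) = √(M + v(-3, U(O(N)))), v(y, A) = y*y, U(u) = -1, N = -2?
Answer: 1302*I*√5 ≈ 2911.4*I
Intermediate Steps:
v(y, A) = y²
B(M) = √(9 + M) (B(M) = √(M + (-3)²) = √(M + 9) = √(9 + M))
B(-14)*(1251 + 51) = √(9 - 14)*(1251 + 51) = √(-5)*1302 = (I*√5)*1302 = 1302*I*√5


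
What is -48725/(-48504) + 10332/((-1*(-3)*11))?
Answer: 167583751/533544 ≈ 314.10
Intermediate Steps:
-48725/(-48504) + 10332/((-1*(-3)*11)) = -48725*(-1/48504) + 10332/((3*11)) = 48725/48504 + 10332/33 = 48725/48504 + 10332*(1/33) = 48725/48504 + 3444/11 = 167583751/533544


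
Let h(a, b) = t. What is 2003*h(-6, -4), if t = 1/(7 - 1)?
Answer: 2003/6 ≈ 333.83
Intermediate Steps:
t = ⅙ (t = 1/6 = ⅙ ≈ 0.16667)
h(a, b) = ⅙
2003*h(-6, -4) = 2003*(⅙) = 2003/6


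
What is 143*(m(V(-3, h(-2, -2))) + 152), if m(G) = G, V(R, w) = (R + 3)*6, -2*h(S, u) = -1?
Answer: 21736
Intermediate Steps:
h(S, u) = ½ (h(S, u) = -½*(-1) = ½)
V(R, w) = 18 + 6*R (V(R, w) = (3 + R)*6 = 18 + 6*R)
143*(m(V(-3, h(-2, -2))) + 152) = 143*((18 + 6*(-3)) + 152) = 143*((18 - 18) + 152) = 143*(0 + 152) = 143*152 = 21736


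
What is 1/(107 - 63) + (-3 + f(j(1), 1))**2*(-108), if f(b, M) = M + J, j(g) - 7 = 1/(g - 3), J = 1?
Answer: -4751/44 ≈ -107.98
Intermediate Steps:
j(g) = 7 + 1/(-3 + g) (j(g) = 7 + 1/(g - 3) = 7 + 1/(-3 + g))
f(b, M) = 1 + M (f(b, M) = M + 1 = 1 + M)
1/(107 - 63) + (-3 + f(j(1), 1))**2*(-108) = 1/(107 - 63) + (-3 + (1 + 1))**2*(-108) = 1/44 + (-3 + 2)**2*(-108) = 1/44 + (-1)**2*(-108) = 1/44 + 1*(-108) = 1/44 - 108 = -4751/44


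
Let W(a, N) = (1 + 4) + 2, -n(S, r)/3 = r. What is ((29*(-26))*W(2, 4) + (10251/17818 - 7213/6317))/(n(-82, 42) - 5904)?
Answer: 13203021083/15082545004 ≈ 0.87538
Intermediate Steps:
n(S, r) = -3*r
W(a, N) = 7 (W(a, N) = 5 + 2 = 7)
((29*(-26))*W(2, 4) + (10251/17818 - 7213/6317))/(n(-82, 42) - 5904) = ((29*(-26))*7 + (10251/17818 - 7213/6317))/(-3*42 - 5904) = (-754*7 + (10251*(1/17818) - 7213*1/6317))/(-126 - 5904) = (-5278 + (10251/17818 - 7213/6317))/(-6030) = (-5278 - 63765667/112556306)*(-1/6030) = -594135948735/112556306*(-1/6030) = 13203021083/15082545004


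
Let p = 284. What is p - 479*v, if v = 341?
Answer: -163055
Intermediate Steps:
p - 479*v = 284 - 479*341 = 284 - 163339 = -163055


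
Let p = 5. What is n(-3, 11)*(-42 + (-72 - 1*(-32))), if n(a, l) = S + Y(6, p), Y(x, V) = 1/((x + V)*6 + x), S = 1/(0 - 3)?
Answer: 943/36 ≈ 26.194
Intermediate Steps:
S = -1/3 (S = 1/(-3) = -1/3 ≈ -0.33333)
Y(x, V) = 1/(6*V + 7*x) (Y(x, V) = 1/((V + x)*6 + x) = 1/((6*V + 6*x) + x) = 1/(6*V + 7*x))
n(a, l) = -23/72 (n(a, l) = -1/3 + 1/(6*5 + 7*6) = -1/3 + 1/(30 + 42) = -1/3 + 1/72 = -23/72)
n(-3, 11)*(-42 + (-72 - 1*(-32))) = -23*(-42 + (-72 - 1*(-32)))/72 = -23*(-42 + (-72 + 32))/72 = -23*(-42 - 40)/72 = -23/72*(-82) = 943/36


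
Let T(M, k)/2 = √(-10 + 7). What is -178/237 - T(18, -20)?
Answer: -178/237 - 2*I*√3 ≈ -0.75105 - 3.4641*I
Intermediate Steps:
T(M, k) = 2*I*√3 (T(M, k) = 2*√(-10 + 7) = 2*√(-3) = 2*(I*√3) = 2*I*√3)
-178/237 - T(18, -20) = -178/237 - 2*I*√3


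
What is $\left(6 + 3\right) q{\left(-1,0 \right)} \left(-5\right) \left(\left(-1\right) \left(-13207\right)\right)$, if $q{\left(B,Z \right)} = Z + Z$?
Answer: $0$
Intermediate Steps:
$q{\left(B,Z \right)} = 2 Z$
$\left(6 + 3\right) q{\left(-1,0 \right)} \left(-5\right) \left(\left(-1\right) \left(-13207\right)\right) = \left(6 + 3\right) 2 \cdot 0 \left(-5\right) \left(\left(-1\right) \left(-13207\right)\right) = 9 \cdot 0 \left(-5\right) 13207 = 0 \left(-5\right) 13207 = 0 \cdot 13207 = 0$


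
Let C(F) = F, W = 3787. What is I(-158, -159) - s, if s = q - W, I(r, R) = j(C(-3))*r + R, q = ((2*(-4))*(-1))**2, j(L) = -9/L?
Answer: 3090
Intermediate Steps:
q = 64 (q = (-8*(-1))**2 = 8**2 = 64)
I(r, R) = R + 3*r (I(r, R) = (-9/(-3))*r + R = (-9*(-1/3))*r + R = 3*r + R = R + 3*r)
s = -3723 (s = 64 - 1*3787 = 64 - 3787 = -3723)
I(-158, -159) - s = (-159 + 3*(-158)) - 1*(-3723) = (-159 - 474) + 3723 = -633 + 3723 = 3090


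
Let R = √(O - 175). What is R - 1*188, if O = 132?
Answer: -188 + I*√43 ≈ -188.0 + 6.5574*I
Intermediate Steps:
R = I*√43 (R = √(132 - 175) = √(-43) = I*√43 ≈ 6.5574*I)
R - 1*188 = I*√43 - 1*188 = I*√43 - 188 = -188 + I*√43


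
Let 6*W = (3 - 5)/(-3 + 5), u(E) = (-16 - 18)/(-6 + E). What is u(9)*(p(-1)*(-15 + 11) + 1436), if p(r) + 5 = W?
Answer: -148580/9 ≈ -16509.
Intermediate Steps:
u(E) = -34/(-6 + E)
W = -1/6 (W = ((3 - 5)/(-3 + 5))/6 = (-2/2)/6 = (-2*1/2)/6 = (1/6)*(-1) = -1/6 ≈ -0.16667)
p(r) = -31/6 (p(r) = -5 - 1/6 = -31/6)
u(9)*(p(-1)*(-15 + 11) + 1436) = (-34/(-6 + 9))*(-31*(-15 + 11)/6 + 1436) = (-34/3)*(-31/6*(-4) + 1436) = (-34*1/3)*(62/3 + 1436) = -34/3*4370/3 = -148580/9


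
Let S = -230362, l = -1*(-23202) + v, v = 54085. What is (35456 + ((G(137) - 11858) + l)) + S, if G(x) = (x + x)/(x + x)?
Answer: -129476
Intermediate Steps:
G(x) = 1 (G(x) = (2*x)/((2*x)) = (2*x)*(1/(2*x)) = 1)
l = 77287 (l = -1*(-23202) + 54085 = 23202 + 54085 = 77287)
(35456 + ((G(137) - 11858) + l)) + S = (35456 + ((1 - 11858) + 77287)) - 230362 = (35456 + (-11857 + 77287)) - 230362 = (35456 + 65430) - 230362 = 100886 - 230362 = -129476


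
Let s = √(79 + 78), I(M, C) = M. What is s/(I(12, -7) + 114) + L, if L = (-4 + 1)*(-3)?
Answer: 9 + √157/126 ≈ 9.0994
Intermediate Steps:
L = 9 (L = -3*(-3) = 9)
s = √157 ≈ 12.530
s/(I(12, -7) + 114) + L = √157/(12 + 114) + 9 = √157/126 + 9 = 9 + √157/126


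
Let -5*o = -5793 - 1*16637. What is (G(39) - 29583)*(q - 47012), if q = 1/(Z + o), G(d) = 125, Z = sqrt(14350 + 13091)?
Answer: 27831583803486892/20096755 + 88374*sqrt(3049)/20096755 ≈ 1.3849e+9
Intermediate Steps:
Z = 3*sqrt(3049) (Z = sqrt(27441) = 3*sqrt(3049) ≈ 165.65)
o = 4486 (o = -(-5793 - 1*16637)/5 = -(-5793 - 16637)/5 = -1/5*(-22430) = 4486)
q = 1/(4486 + 3*sqrt(3049)) (q = 1/(3*sqrt(3049) + 4486) = 1/(4486 + 3*sqrt(3049)) ≈ 0.00021498)
(G(39) - 29583)*(q - 47012) = (125 - 29583)*((4486/20096755 - 3*sqrt(3049)/20096755) - 47012) = -29458*(-944788641574/20096755 - 3*sqrt(3049)/20096755) = 27831583803486892/20096755 + 88374*sqrt(3049)/20096755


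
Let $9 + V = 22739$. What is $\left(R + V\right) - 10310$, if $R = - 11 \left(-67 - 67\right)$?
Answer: $13894$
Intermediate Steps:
$V = 22730$ ($V = -9 + 22739 = 22730$)
$R = 1474$ ($R = \left(-11\right) \left(-134\right) = 1474$)
$\left(R + V\right) - 10310 = \left(1474 + 22730\right) - 10310 = 24204 - 10310 = 13894$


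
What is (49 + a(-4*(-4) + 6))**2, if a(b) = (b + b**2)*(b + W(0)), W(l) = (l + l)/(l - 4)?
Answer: 125014761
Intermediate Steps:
W(l) = 2*l/(-4 + l) (W(l) = (2*l)/(-4 + l) = 2*l/(-4 + l))
a(b) = b*(b + b**2) (a(b) = (b + b**2)*(b + 2*0/(-4 + 0)) = (b + b**2)*(b + 2*0/(-4)) = (b + b**2)*(b + 2*0*(-1/4)) = (b + b**2)*(b + 0) = (b + b**2)*b = b*(b + b**2))
(49 + a(-4*(-4) + 6))**2 = (49 + (-4*(-4) + 6)**2*(1 + (-4*(-4) + 6)))**2 = (49 + (16 + 6)**2*(1 + (16 + 6)))**2 = (49 + 22**2*(1 + 22))**2 = (49 + 484*23)**2 = (49 + 11132)**2 = 11181**2 = 125014761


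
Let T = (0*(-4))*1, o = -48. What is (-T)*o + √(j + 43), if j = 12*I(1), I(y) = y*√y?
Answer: √55 ≈ 7.4162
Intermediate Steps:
I(y) = y^(3/2)
j = 12 (j = 12*1^(3/2) = 12*1 = 12)
T = 0 (T = 0*1 = 0)
(-T)*o + √(j + 43) = -1*0*(-48) + √(12 + 43) = 0*(-48) + √55 = 0 + √55 = √55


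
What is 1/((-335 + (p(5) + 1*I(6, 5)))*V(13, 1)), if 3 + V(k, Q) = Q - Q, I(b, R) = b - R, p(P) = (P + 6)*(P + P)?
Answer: 1/672 ≈ 0.0014881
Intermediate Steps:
p(P) = 2*P*(6 + P) (p(P) = (6 + P)*(2*P) = 2*P*(6 + P))
V(k, Q) = -3 (V(k, Q) = -3 + (Q - Q) = -3 + 0 = -3)
1/((-335 + (p(5) + 1*I(6, 5)))*V(13, 1)) = 1/((-335 + (2*5*(6 + 5) + 1*(6 - 1*5)))*(-3)) = 1/((-335 + (2*5*11 + 1*(6 - 5)))*(-3)) = 1/((-335 + (110 + 1*1))*(-3)) = 1/((-335 + (110 + 1))*(-3)) = 1/((-335 + 111)*(-3)) = 1/(-224*(-3)) = 1/672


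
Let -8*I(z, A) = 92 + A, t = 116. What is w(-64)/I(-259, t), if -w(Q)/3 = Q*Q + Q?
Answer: 6048/13 ≈ 465.23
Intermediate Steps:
w(Q) = -3*Q - 3*Q² (w(Q) = -3*(Q*Q + Q) = -3*(Q² + Q) = -3*(Q + Q²) = -3*Q - 3*Q²)
I(z, A) = -23/2 - A/8 (I(z, A) = -(92 + A)/8 = -23/2 - A/8)
w(-64)/I(-259, t) = (-3*(-64)*(1 - 64))/(-23/2 - ⅛*116) = (-3*(-64)*(-63))/(-23/2 - 29/2) = -12096/(-26) = -12096*(-1/26) = 6048/13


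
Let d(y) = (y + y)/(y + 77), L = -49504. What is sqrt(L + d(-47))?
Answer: I*sqrt(11139105)/15 ≈ 222.5*I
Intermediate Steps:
d(y) = 2*y/(77 + y) (d(y) = (2*y)/(77 + y) = 2*y/(77 + y))
sqrt(L + d(-47)) = sqrt(-49504 + 2*(-47)/(77 - 47)) = sqrt(-49504 + 2*(-47)/30) = sqrt(-49504 + 2*(-47)*(1/30)) = sqrt(-49504 - 47/15) = sqrt(-742607/15) = I*sqrt(11139105)/15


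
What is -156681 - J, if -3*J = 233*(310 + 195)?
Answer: -352378/3 ≈ -1.1746e+5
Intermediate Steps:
J = -117665/3 (J = -233*(310 + 195)/3 = -233*505/3 = -1/3*117665 = -117665/3 ≈ -39222.)
-156681 - J = -156681 - 1*(-117665/3) = -156681 + 117665/3 = -352378/3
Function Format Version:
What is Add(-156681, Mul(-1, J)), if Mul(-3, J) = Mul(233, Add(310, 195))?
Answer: Rational(-352378, 3) ≈ -1.1746e+5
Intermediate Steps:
J = Rational(-117665, 3) (J = Mul(Rational(-1, 3), Mul(233, Add(310, 195))) = Mul(Rational(-1, 3), Mul(233, 505)) = Mul(Rational(-1, 3), 117665) = Rational(-117665, 3) ≈ -39222.)
Add(-156681, Mul(-1, J)) = Add(-156681, Mul(-1, Rational(-117665, 3))) = Add(-156681, Rational(117665, 3)) = Rational(-352378, 3)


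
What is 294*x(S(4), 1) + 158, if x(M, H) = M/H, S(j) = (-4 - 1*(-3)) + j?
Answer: 1040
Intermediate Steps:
S(j) = -1 + j (S(j) = (-4 + 3) + j = -1 + j)
294*x(S(4), 1) + 158 = 294*((-1 + 4)/1) + 158 = 294*(3*1) + 158 = 294*3 + 158 = 882 + 158 = 1040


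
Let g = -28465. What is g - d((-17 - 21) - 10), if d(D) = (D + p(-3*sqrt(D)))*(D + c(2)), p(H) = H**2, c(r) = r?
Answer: -50545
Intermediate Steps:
d(D) = 10*D*(2 + D) (d(D) = (D + (-3*sqrt(D))**2)*(D + 2) = (D + 9*D)*(2 + D) = (10*D)*(2 + D) = 10*D*(2 + D))
g - d((-17 - 21) - 10) = -28465 - 10*((-17 - 21) - 10)*(2 + ((-17 - 21) - 10)) = -28465 - 10*(-38 - 10)*(2 + (-38 - 10)) = -28465 - 10*(-48)*(2 - 48) = -28465 - 10*(-48)*(-46) = -28465 - 1*22080 = -28465 - 22080 = -50545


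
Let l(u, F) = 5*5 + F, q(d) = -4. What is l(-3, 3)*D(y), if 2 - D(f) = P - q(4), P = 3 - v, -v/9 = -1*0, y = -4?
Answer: -140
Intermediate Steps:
v = 0 (v = -(-9)*0 = -9*0 = 0)
P = 3 (P = 3 - 1*0 = 3 + 0 = 3)
l(u, F) = 25 + F
D(f) = -5 (D(f) = 2 - (3 - 1*(-4)) = 2 - (3 + 4) = 2 - 1*7 = 2 - 7 = -5)
l(-3, 3)*D(y) = (25 + 3)*(-5) = 28*(-5) = -140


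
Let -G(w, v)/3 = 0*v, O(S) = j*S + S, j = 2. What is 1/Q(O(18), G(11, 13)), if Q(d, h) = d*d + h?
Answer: 1/2916 ≈ 0.00034294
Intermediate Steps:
O(S) = 3*S (O(S) = 2*S + S = 3*S)
G(w, v) = 0 (G(w, v) = -0*v = -3*0 = 0)
Q(d, h) = h + d² (Q(d, h) = d² + h = h + d²)
1/Q(O(18), G(11, 13)) = 1/(0 + (3*18)²) = 1/(0 + 54²) = 1/(0 + 2916) = 1/2916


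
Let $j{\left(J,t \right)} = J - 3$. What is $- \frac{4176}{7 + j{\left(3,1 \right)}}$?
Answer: $- \frac{4176}{7} \approx -596.57$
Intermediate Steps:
$j{\left(J,t \right)} = -3 + J$
$- \frac{4176}{7 + j{\left(3,1 \right)}} = - \frac{4176}{7 + \left(-3 + 3\right)} = - \frac{4176}{7 + 0} = - \frac{4176}{7}$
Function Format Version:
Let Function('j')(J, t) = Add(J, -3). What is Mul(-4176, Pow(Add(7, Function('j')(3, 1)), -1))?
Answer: Rational(-4176, 7) ≈ -596.57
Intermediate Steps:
Function('j')(J, t) = Add(-3, J)
Mul(-4176, Pow(Add(7, Function('j')(3, 1)), -1)) = Mul(-4176, Pow(Add(7, Add(-3, 3)), -1)) = Mul(-4176, Pow(Add(7, 0), -1)) = Mul(-4176, Pow(7, -1)) = Mul(-4176, Rational(1, 7)) = Rational(-4176, 7)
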